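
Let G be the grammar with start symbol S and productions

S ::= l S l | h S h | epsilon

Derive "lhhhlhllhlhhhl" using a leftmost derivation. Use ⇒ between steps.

S ⇒ lSl ⇒ lhShl ⇒ lhhShhl ⇒ lhhhShhhl ⇒ lhhhlSlhhhl ⇒ lhhhlhShlhhhl ⇒ lhhhlhlSlhlhhhl ⇒ lhhhlhllhlhhhl

S ⇒ lSl   [S ::= l S l]
lSl ⇒ lhShl   [S ::= h S h]
lhShl ⇒ lhhShhl   [S ::= h S h]
lhhShhl ⇒ lhhhShhhl   [S ::= h S h]
lhhhShhhl ⇒ lhhhlSlhhhl   [S ::= l S l]
lhhhlSlhhhl ⇒ lhhhlhShlhhhl   [S ::= h S h]
lhhhlhShlhhhl ⇒ lhhhlhlSlhlhhhl   [S ::= l S l]
lhhhlhlSlhlhhhl ⇒ lhhhlhllhlhhhl   [S ::= epsilon]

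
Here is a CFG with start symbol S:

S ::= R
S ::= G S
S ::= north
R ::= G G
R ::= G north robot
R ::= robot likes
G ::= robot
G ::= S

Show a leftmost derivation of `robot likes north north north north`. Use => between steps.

S => G S => S S => G S S => S S S => G S S S => S S S S => G S S S S => S S S S S => R S S S S => robot likes S S S S => robot likes north S S S => robot likes north north S S => robot likes north north north S => robot likes north north north north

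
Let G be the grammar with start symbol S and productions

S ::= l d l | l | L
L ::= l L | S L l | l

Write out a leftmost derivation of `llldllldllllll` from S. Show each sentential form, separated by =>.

S=>L=>SLl=>LLl=>lLLl=>llLLl=>llSLlLl=>llldlLlLl=>llldllLlLl=>llldllSLllLl=>llldllldlLllLl=>llldllldllllLl=>llldllldllllll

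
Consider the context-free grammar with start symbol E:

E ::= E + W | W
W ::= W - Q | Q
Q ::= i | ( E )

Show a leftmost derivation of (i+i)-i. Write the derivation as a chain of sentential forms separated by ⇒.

E ⇒ W ⇒ W-Q ⇒ Q-Q ⇒ (E)-Q ⇒ (E+W)-Q ⇒ (W+W)-Q ⇒ (Q+W)-Q ⇒ (i+W)-Q ⇒ (i+Q)-Q ⇒ (i+i)-Q ⇒ (i+i)-i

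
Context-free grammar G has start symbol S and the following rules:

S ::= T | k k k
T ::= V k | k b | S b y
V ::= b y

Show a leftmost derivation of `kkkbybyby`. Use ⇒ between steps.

S ⇒ T ⇒ Sby ⇒ Tby ⇒ Sbyby ⇒ Tbyby ⇒ Sbybyby ⇒ kkkbybyby

S ⇒ T   [S ::= T]
T ⇒ Sby   [T ::= S b y]
Sby ⇒ Tby   [S ::= T]
Tby ⇒ Sbyby   [T ::= S b y]
Sbyby ⇒ Tbyby   [S ::= T]
Tbyby ⇒ Sbybyby   [T ::= S b y]
Sbybyby ⇒ kkkbybyby   [S ::= k k k]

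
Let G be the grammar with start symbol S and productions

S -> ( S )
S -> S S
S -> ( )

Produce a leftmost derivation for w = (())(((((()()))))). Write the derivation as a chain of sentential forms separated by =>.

S => SS => (S)S => (())S => (())(S) => (())((S)) => (())(((S))) => (())((((S)))) => (())(((((S))))) => (())(((((SS))))) => (())(((((()S))))) => (())(((((()())))))

S => SS   [S -> S S]
SS => (S)S   [S -> ( S )]
(S)S => (())S   [S -> ( )]
(())S => (())(S)   [S -> ( S )]
(())(S) => (())((S))   [S -> ( S )]
(())((S)) => (())(((S)))   [S -> ( S )]
(())(((S))) => (())((((S))))   [S -> ( S )]
(())((((S)))) => (())(((((S)))))   [S -> ( S )]
(())(((((S))))) => (())(((((SS)))))   [S -> S S]
(())(((((SS))))) => (())(((((()S)))))   [S -> ( )]
(())(((((()S))))) => (())(((((()())))))   [S -> ( )]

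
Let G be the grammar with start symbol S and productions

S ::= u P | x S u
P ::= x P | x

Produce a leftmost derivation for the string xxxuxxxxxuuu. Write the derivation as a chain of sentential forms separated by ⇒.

S ⇒ xSu   [S ::= x S u]
xSu ⇒ xxSuu   [S ::= x S u]
xxSuu ⇒ xxxSuuu   [S ::= x S u]
xxxSuuu ⇒ xxxuPuuu   [S ::= u P]
xxxuPuuu ⇒ xxxuxPuuu   [P ::= x P]
xxxuxPuuu ⇒ xxxuxxPuuu   [P ::= x P]
xxxuxxPuuu ⇒ xxxuxxxPuuu   [P ::= x P]
xxxuxxxPuuu ⇒ xxxuxxxxPuuu   [P ::= x P]
xxxuxxxxPuuu ⇒ xxxuxxxxxuuu   [P ::= x]

S ⇒ xSu ⇒ xxSuu ⇒ xxxSuuu ⇒ xxxuPuuu ⇒ xxxuxPuuu ⇒ xxxuxxPuuu ⇒ xxxuxxxPuuu ⇒ xxxuxxxxPuuu ⇒ xxxuxxxxxuuu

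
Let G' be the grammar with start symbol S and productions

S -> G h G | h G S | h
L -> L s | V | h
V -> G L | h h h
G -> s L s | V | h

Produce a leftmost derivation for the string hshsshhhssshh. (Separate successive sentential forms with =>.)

S => hGS   [S -> h G S]
hGS => hsLsS   [G -> s L s]
hsLsS => hshsS   [L -> h]
hshsS => hshsGhG   [S -> G h G]
hshsGhG => hshssLshG   [G -> s L s]
hshssLshG => hshssLsshG   [L -> L s]
hshssLsshG => hshssLssshG   [L -> L s]
hshssLssshG => hshssVssshG   [L -> V]
hshssVssshG => hshsshhhssshG   [V -> h h h]
hshsshhhssshG => hshsshhhssshh   [G -> h]

S => hGS => hsLsS => hshsS => hshsGhG => hshssLshG => hshssLsshG => hshssLssshG => hshssVssshG => hshsshhhssshG => hshsshhhssshh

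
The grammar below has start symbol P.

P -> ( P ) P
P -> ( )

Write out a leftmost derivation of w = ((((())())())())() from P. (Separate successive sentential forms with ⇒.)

P ⇒ (P)P ⇒ ((P)P)P ⇒ (((P)P)P)P ⇒ ((((P)P)P)P)P ⇒ ((((())P)P)P)P ⇒ ((((())())P)P)P ⇒ ((((())())())P)P ⇒ ((((())())())())P ⇒ ((((())())())())()

P ⇒ (P)P   [P -> ( P ) P]
(P)P ⇒ ((P)P)P   [P -> ( P ) P]
((P)P)P ⇒ (((P)P)P)P   [P -> ( P ) P]
(((P)P)P)P ⇒ ((((P)P)P)P)P   [P -> ( P ) P]
((((P)P)P)P)P ⇒ ((((())P)P)P)P   [P -> ( )]
((((())P)P)P)P ⇒ ((((())())P)P)P   [P -> ( )]
((((())())P)P)P ⇒ ((((())())())P)P   [P -> ( )]
((((())())())P)P ⇒ ((((())())())())P   [P -> ( )]
((((())())())())P ⇒ ((((())())())())()   [P -> ( )]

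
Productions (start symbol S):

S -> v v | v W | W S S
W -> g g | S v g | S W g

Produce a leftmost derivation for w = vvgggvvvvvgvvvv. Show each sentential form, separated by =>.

S => WSS => SvgSS => WSSvgSS => SWgSSvgSS => vvWgSSvgSS => vvgggSSvgSS => vvgggvvSvgSS => vvgggvvvvvgSS => vvgggvvvvvgvvS => vvgggvvvvvgvvvv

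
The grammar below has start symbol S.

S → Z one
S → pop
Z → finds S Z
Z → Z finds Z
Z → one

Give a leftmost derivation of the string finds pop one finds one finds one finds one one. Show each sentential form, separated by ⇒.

S ⇒ Z one   [S → Z one]
Z one ⇒ Z finds Z one   [Z → Z finds Z]
Z finds Z one ⇒ Z finds Z finds Z one   [Z → Z finds Z]
Z finds Z finds Z one ⇒ Z finds Z finds Z finds Z one   [Z → Z finds Z]
Z finds Z finds Z finds Z one ⇒ finds S Z finds Z finds Z finds Z one   [Z → finds S Z]
finds S Z finds Z finds Z finds Z one ⇒ finds pop Z finds Z finds Z finds Z one   [S → pop]
finds pop Z finds Z finds Z finds Z one ⇒ finds pop one finds Z finds Z finds Z one   [Z → one]
finds pop one finds Z finds Z finds Z one ⇒ finds pop one finds one finds Z finds Z one   [Z → one]
finds pop one finds one finds Z finds Z one ⇒ finds pop one finds one finds one finds Z one   [Z → one]
finds pop one finds one finds one finds Z one ⇒ finds pop one finds one finds one finds one one   [Z → one]

S ⇒ Z one ⇒ Z finds Z one ⇒ Z finds Z finds Z one ⇒ Z finds Z finds Z finds Z one ⇒ finds S Z finds Z finds Z finds Z one ⇒ finds pop Z finds Z finds Z finds Z one ⇒ finds pop one finds Z finds Z finds Z one ⇒ finds pop one finds one finds Z finds Z one ⇒ finds pop one finds one finds one finds Z one ⇒ finds pop one finds one finds one finds one one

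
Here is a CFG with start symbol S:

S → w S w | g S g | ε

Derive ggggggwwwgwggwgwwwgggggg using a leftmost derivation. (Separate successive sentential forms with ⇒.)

S ⇒ gSg   [S → g S g]
gSg ⇒ ggSgg   [S → g S g]
ggSgg ⇒ gggSggg   [S → g S g]
gggSggg ⇒ ggggSgggg   [S → g S g]
ggggSgggg ⇒ gggggSggggg   [S → g S g]
gggggSggggg ⇒ ggggggSgggggg   [S → g S g]
ggggggSgggggg ⇒ ggggggwSwgggggg   [S → w S w]
ggggggwSwgggggg ⇒ ggggggwwSwwgggggg   [S → w S w]
ggggggwwSwwgggggg ⇒ ggggggwwwSwwwgggggg   [S → w S w]
ggggggwwwSwwwgggggg ⇒ ggggggwwwgSgwwwgggggg   [S → g S g]
ggggggwwwgSgwwwgggggg ⇒ ggggggwwwgwSwgwwwgggggg   [S → w S w]
ggggggwwwgwSwgwwwgggggg ⇒ ggggggwwwgwgSgwgwwwgggggg   [S → g S g]
ggggggwwwgwgSgwgwwwgggggg ⇒ ggggggwwwgwggwgwwwgggggg   [S → ε]

S ⇒ gSg ⇒ ggSgg ⇒ gggSggg ⇒ ggggSgggg ⇒ gggggSggggg ⇒ ggggggSgggggg ⇒ ggggggwSwgggggg ⇒ ggggggwwSwwgggggg ⇒ ggggggwwwSwwwgggggg ⇒ ggggggwwwgSgwwwgggggg ⇒ ggggggwwwgwSwgwwwgggggg ⇒ ggggggwwwgwgSgwgwwwgggggg ⇒ ggggggwwwgwggwgwwwgggggg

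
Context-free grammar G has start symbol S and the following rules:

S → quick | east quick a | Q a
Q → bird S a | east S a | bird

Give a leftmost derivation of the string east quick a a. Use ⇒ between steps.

S ⇒ Q a ⇒ east S a a ⇒ east quick a a

S ⇒ Q a   [S → Q a]
Q a ⇒ east S a a   [Q → east S a]
east S a a ⇒ east quick a a   [S → quick]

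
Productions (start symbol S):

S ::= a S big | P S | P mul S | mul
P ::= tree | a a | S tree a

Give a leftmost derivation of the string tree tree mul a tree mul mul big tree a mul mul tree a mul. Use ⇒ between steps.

S ⇒ P S ⇒ S tree a S ⇒ P S tree a S ⇒ tree S tree a S ⇒ tree P mul S tree a S ⇒ tree tree mul S tree a S ⇒ tree tree mul P mul S tree a S ⇒ tree tree mul S tree a mul S tree a S ⇒ tree tree mul a S big tree a mul S tree a S ⇒ tree tree mul a P mul S big tree a mul S tree a S ⇒ tree tree mul a tree mul S big tree a mul S tree a S ⇒ tree tree mul a tree mul mul big tree a mul S tree a S ⇒ tree tree mul a tree mul mul big tree a mul mul tree a S ⇒ tree tree mul a tree mul mul big tree a mul mul tree a mul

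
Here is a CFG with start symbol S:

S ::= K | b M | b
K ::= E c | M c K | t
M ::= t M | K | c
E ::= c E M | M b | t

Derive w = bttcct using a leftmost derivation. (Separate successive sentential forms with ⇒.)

S ⇒ bM ⇒ bK ⇒ bMcK ⇒ btMcK ⇒ bttMcK ⇒ bttccK ⇒ bttcct

S ⇒ bM   [S ::= b M]
bM ⇒ bK   [M ::= K]
bK ⇒ bMcK   [K ::= M c K]
bMcK ⇒ btMcK   [M ::= t M]
btMcK ⇒ bttMcK   [M ::= t M]
bttMcK ⇒ bttccK   [M ::= c]
bttccK ⇒ bttcct   [K ::= t]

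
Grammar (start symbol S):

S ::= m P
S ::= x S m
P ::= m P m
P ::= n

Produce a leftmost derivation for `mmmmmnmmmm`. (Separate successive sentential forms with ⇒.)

S⇒mP⇒mmPm⇒mmmPmm⇒mmmmPmmm⇒mmmmmPmmmm⇒mmmmmnmmmm

S ⇒ mP   [S ::= m P]
mP ⇒ mmPm   [P ::= m P m]
mmPm ⇒ mmmPmm   [P ::= m P m]
mmmPmm ⇒ mmmmPmmm   [P ::= m P m]
mmmmPmmm ⇒ mmmmmPmmmm   [P ::= m P m]
mmmmmPmmmm ⇒ mmmmmnmmmm   [P ::= n]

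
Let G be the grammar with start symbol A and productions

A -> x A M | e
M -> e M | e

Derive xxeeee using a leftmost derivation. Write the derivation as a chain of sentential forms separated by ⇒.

A⇒xAM⇒xxAMM⇒xxeMM⇒xxeeM⇒xxeeeM⇒xxeeee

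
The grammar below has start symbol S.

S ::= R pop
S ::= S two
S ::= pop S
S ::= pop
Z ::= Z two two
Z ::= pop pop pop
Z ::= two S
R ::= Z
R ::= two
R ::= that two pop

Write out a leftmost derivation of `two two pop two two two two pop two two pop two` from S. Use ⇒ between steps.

S ⇒ S two   [S ::= S two]
S two ⇒ R pop two   [S ::= R pop]
R pop two ⇒ Z pop two   [R ::= Z]
Z pop two ⇒ Z two two pop two   [Z ::= Z two two]
Z two two pop two ⇒ two S two two pop two   [Z ::= two S]
two S two two pop two ⇒ two R pop two two pop two   [S ::= R pop]
two R pop two two pop two ⇒ two Z pop two two pop two   [R ::= Z]
two Z pop two two pop two ⇒ two Z two two pop two two pop two   [Z ::= Z two two]
two Z two two pop two two pop two ⇒ two Z two two two two pop two two pop two   [Z ::= Z two two]
two Z two two two two pop two two pop two ⇒ two two S two two two two pop two two pop two   [Z ::= two S]
two two S two two two two pop two two pop two ⇒ two two pop two two two two pop two two pop two   [S ::= pop]

S ⇒ S two ⇒ R pop two ⇒ Z pop two ⇒ Z two two pop two ⇒ two S two two pop two ⇒ two R pop two two pop two ⇒ two Z pop two two pop two ⇒ two Z two two pop two two pop two ⇒ two Z two two two two pop two two pop two ⇒ two two S two two two two pop two two pop two ⇒ two two pop two two two two pop two two pop two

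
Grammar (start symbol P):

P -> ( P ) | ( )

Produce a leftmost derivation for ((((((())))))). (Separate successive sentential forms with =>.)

P => (P)   [P -> ( P )]
(P) => ((P))   [P -> ( P )]
((P)) => (((P)))   [P -> ( P )]
(((P))) => ((((P))))   [P -> ( P )]
((((P)))) => (((((P)))))   [P -> ( P )]
(((((P))))) => ((((((P))))))   [P -> ( P )]
((((((P)))))) => ((((((()))))))   [P -> ( )]

P => (P) => ((P)) => (((P))) => ((((P)))) => (((((P))))) => ((((((P)))))) => ((((((()))))))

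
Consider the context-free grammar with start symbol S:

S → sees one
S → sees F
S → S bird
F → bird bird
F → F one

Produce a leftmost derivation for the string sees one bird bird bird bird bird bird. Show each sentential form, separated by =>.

S => S bird => S bird bird => S bird bird bird => S bird bird bird bird => S bird bird bird bird bird => S bird bird bird bird bird bird => sees one bird bird bird bird bird bird

S => S bird   [S → S bird]
S bird => S bird bird   [S → S bird]
S bird bird => S bird bird bird   [S → S bird]
S bird bird bird => S bird bird bird bird   [S → S bird]
S bird bird bird bird => S bird bird bird bird bird   [S → S bird]
S bird bird bird bird bird => S bird bird bird bird bird bird   [S → S bird]
S bird bird bird bird bird bird => sees one bird bird bird bird bird bird   [S → sees one]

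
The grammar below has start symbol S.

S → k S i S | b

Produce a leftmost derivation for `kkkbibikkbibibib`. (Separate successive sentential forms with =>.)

S=>kSiS=>kkSiSiS=>kkkSiSiSiS=>kkkbiSiSiS=>kkkbibiSiS=>kkkbibikSiSiS=>kkkbibikkSiSiSiS=>kkkbibikkbiSiSiS=>kkkbibikkbibiSiS=>kkkbibikkbibibiS=>kkkbibikkbibibib

S => kSiS   [S → k S i S]
kSiS => kkSiSiS   [S → k S i S]
kkSiSiS => kkkSiSiSiS   [S → k S i S]
kkkSiSiSiS => kkkbiSiSiS   [S → b]
kkkbiSiSiS => kkkbibiSiS   [S → b]
kkkbibiSiS => kkkbibikSiSiS   [S → k S i S]
kkkbibikSiSiS => kkkbibikkSiSiSiS   [S → k S i S]
kkkbibikkSiSiSiS => kkkbibikkbiSiSiS   [S → b]
kkkbibikkbiSiSiS => kkkbibikkbibiSiS   [S → b]
kkkbibikkbibiSiS => kkkbibikkbibibiS   [S → b]
kkkbibikkbibibiS => kkkbibikkbibibib   [S → b]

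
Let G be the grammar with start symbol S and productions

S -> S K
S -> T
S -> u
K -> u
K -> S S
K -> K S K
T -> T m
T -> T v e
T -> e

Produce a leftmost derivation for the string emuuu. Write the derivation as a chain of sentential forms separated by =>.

S => SK => SKK => SKKK => TKKK => TmKKK => emKKK => emuKK => emuuK => emuuu

S => SK   [S -> S K]
SK => SKK   [S -> S K]
SKK => SKKK   [S -> S K]
SKKK => TKKK   [S -> T]
TKKK => TmKKK   [T -> T m]
TmKKK => emKKK   [T -> e]
emKKK => emuKK   [K -> u]
emuKK => emuuK   [K -> u]
emuuK => emuuu   [K -> u]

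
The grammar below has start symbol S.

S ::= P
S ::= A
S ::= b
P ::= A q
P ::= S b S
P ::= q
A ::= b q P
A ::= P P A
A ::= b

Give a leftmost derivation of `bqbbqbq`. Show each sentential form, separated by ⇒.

S ⇒ P ⇒ Aq ⇒ PPAq ⇒ SbSPAq ⇒ PbSPAq ⇒ AqbSPAq ⇒ bqbSPAq ⇒ bqbbPAq ⇒ bqbbqAq ⇒ bqbbqbq

S ⇒ P   [S ::= P]
P ⇒ Aq   [P ::= A q]
Aq ⇒ PPAq   [A ::= P P A]
PPAq ⇒ SbSPAq   [P ::= S b S]
SbSPAq ⇒ PbSPAq   [S ::= P]
PbSPAq ⇒ AqbSPAq   [P ::= A q]
AqbSPAq ⇒ bqbSPAq   [A ::= b]
bqbSPAq ⇒ bqbbPAq   [S ::= b]
bqbbPAq ⇒ bqbbqAq   [P ::= q]
bqbbqAq ⇒ bqbbqbq   [A ::= b]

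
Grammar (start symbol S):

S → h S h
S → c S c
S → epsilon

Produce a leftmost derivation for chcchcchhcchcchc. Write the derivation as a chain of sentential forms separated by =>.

S => cSc => chShc => chcSchc => chccScchc => chcchShcchc => chcchcSchcchc => chcchccScchcchc => chcchcchShcchcchc => chcchcchhcchcchc

S => cSc   [S → c S c]
cSc => chShc   [S → h S h]
chShc => chcSchc   [S → c S c]
chcSchc => chccScchc   [S → c S c]
chccScchc => chcchShcchc   [S → h S h]
chcchShcchc => chcchcSchcchc   [S → c S c]
chcchcSchcchc => chcchccScchcchc   [S → c S c]
chcchccScchcchc => chcchcchShcchcchc   [S → h S h]
chcchcchShcchcchc => chcchcchhcchcchc   [S → epsilon]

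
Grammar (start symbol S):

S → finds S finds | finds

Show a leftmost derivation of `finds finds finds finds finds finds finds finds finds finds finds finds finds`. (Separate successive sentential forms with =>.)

S => finds S finds   [S → finds S finds]
finds S finds => finds finds S finds finds   [S → finds S finds]
finds finds S finds finds => finds finds finds S finds finds finds   [S → finds S finds]
finds finds finds S finds finds finds => finds finds finds finds S finds finds finds finds   [S → finds S finds]
finds finds finds finds S finds finds finds finds => finds finds finds finds finds S finds finds finds finds finds   [S → finds S finds]
finds finds finds finds finds S finds finds finds finds finds => finds finds finds finds finds finds S finds finds finds finds finds finds   [S → finds S finds]
finds finds finds finds finds finds S finds finds finds finds finds finds => finds finds finds finds finds finds finds finds finds finds finds finds finds   [S → finds]

S => finds S finds => finds finds S finds finds => finds finds finds S finds finds finds => finds finds finds finds S finds finds finds finds => finds finds finds finds finds S finds finds finds finds finds => finds finds finds finds finds finds S finds finds finds finds finds finds => finds finds finds finds finds finds finds finds finds finds finds finds finds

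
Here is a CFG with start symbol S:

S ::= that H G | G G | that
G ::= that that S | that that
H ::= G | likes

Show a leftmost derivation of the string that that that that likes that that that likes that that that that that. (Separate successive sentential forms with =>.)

S => that H G => that G G => that that that S G => that that that that H G G => that that that that likes G G => that that that that likes that that S G => that that that that likes that that that H G G => that that that that likes that that that likes G G => that that that that likes that that that likes that that S G => that that that that likes that that that likes that that that G => that that that that likes that that that likes that that that that that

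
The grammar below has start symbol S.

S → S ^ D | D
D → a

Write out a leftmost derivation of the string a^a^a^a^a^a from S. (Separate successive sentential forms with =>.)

S=>S^D=>S^D^D=>S^D^D^D=>S^D^D^D^D=>S^D^D^D^D^D=>D^D^D^D^D^D=>a^D^D^D^D^D=>a^a^D^D^D^D=>a^a^a^D^D^D=>a^a^a^a^D^D=>a^a^a^a^a^D=>a^a^a^a^a^a

S => S^D   [S → S ^ D]
S^D => S^D^D   [S → S ^ D]
S^D^D => S^D^D^D   [S → S ^ D]
S^D^D^D => S^D^D^D^D   [S → S ^ D]
S^D^D^D^D => S^D^D^D^D^D   [S → S ^ D]
S^D^D^D^D^D => D^D^D^D^D^D   [S → D]
D^D^D^D^D^D => a^D^D^D^D^D   [D → a]
a^D^D^D^D^D => a^a^D^D^D^D   [D → a]
a^a^D^D^D^D => a^a^a^D^D^D   [D → a]
a^a^a^D^D^D => a^a^a^a^D^D   [D → a]
a^a^a^a^D^D => a^a^a^a^a^D   [D → a]
a^a^a^a^a^D => a^a^a^a^a^a   [D → a]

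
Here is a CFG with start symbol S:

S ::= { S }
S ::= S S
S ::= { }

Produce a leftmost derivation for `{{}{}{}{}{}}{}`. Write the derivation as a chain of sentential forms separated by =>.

S => SS => {S}S => {SS}S => {{}S}S => {{}SS}S => {{}SSS}S => {{}SSSS}S => {{}{}SSS}S => {{}{}{}SS}S => {{}{}{}{}S}S => {{}{}{}{}{}}S => {{}{}{}{}{}}{}

S => SS   [S ::= S S]
SS => {S}S   [S ::= { S }]
{S}S => {SS}S   [S ::= S S]
{SS}S => {{}S}S   [S ::= { }]
{{}S}S => {{}SS}S   [S ::= S S]
{{}SS}S => {{}SSS}S   [S ::= S S]
{{}SSS}S => {{}SSSS}S   [S ::= S S]
{{}SSSS}S => {{}{}SSS}S   [S ::= { }]
{{}{}SSS}S => {{}{}{}SS}S   [S ::= { }]
{{}{}{}SS}S => {{}{}{}{}S}S   [S ::= { }]
{{}{}{}{}S}S => {{}{}{}{}{}}S   [S ::= { }]
{{}{}{}{}{}}S => {{}{}{}{}{}}{}   [S ::= { }]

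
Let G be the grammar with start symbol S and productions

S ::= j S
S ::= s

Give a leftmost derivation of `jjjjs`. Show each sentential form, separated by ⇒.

S ⇒ jS ⇒ jjS ⇒ jjjS ⇒ jjjjS ⇒ jjjjs

S ⇒ jS   [S ::= j S]
jS ⇒ jjS   [S ::= j S]
jjS ⇒ jjjS   [S ::= j S]
jjjS ⇒ jjjjS   [S ::= j S]
jjjjS ⇒ jjjjs   [S ::= s]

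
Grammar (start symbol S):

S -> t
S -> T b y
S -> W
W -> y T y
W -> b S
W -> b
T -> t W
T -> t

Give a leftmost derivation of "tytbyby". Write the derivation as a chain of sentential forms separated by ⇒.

S ⇒ Tby ⇒ tWby ⇒ tyTyby ⇒ tytWyby ⇒ tytbyby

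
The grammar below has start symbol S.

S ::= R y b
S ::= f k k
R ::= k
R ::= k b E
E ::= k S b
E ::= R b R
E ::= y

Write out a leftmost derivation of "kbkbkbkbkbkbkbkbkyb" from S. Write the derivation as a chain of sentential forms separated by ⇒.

S⇒Ryb⇒kbEyb⇒kbRbRyb⇒kbkbEbRyb⇒kbkbRbRbRyb⇒kbkbkbEbRbRyb⇒kbkbkbRbRbRbRyb⇒kbkbkbkbRbRbRyb⇒kbkbkbkbkbEbRbRyb⇒kbkbkbkbkbRbRbRbRyb⇒kbkbkbkbkbkbRbRbRyb⇒kbkbkbkbkbkbkbRbRyb⇒kbkbkbkbkbkbkbkbRyb⇒kbkbkbkbkbkbkbkbkyb

S ⇒ Ryb   [S ::= R y b]
Ryb ⇒ kbEyb   [R ::= k b E]
kbEyb ⇒ kbRbRyb   [E ::= R b R]
kbRbRyb ⇒ kbkbEbRyb   [R ::= k b E]
kbkbEbRyb ⇒ kbkbRbRbRyb   [E ::= R b R]
kbkbRbRbRyb ⇒ kbkbkbEbRbRyb   [R ::= k b E]
kbkbkbEbRbRyb ⇒ kbkbkbRbRbRbRyb   [E ::= R b R]
kbkbkbRbRbRbRyb ⇒ kbkbkbkbRbRbRyb   [R ::= k]
kbkbkbkbRbRbRyb ⇒ kbkbkbkbkbEbRbRyb   [R ::= k b E]
kbkbkbkbkbEbRbRyb ⇒ kbkbkbkbkbRbRbRbRyb   [E ::= R b R]
kbkbkbkbkbRbRbRbRyb ⇒ kbkbkbkbkbkbRbRbRyb   [R ::= k]
kbkbkbkbkbkbRbRbRyb ⇒ kbkbkbkbkbkbkbRbRyb   [R ::= k]
kbkbkbkbkbkbkbRbRyb ⇒ kbkbkbkbkbkbkbkbRyb   [R ::= k]
kbkbkbkbkbkbkbkbRyb ⇒ kbkbkbkbkbkbkbkbkyb   [R ::= k]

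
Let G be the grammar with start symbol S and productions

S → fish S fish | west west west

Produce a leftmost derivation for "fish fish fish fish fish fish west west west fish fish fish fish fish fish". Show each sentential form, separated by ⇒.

S ⇒ fish S fish ⇒ fish fish S fish fish ⇒ fish fish fish S fish fish fish ⇒ fish fish fish fish S fish fish fish fish ⇒ fish fish fish fish fish S fish fish fish fish fish ⇒ fish fish fish fish fish fish S fish fish fish fish fish fish ⇒ fish fish fish fish fish fish west west west fish fish fish fish fish fish

S ⇒ fish S fish   [S → fish S fish]
fish S fish ⇒ fish fish S fish fish   [S → fish S fish]
fish fish S fish fish ⇒ fish fish fish S fish fish fish   [S → fish S fish]
fish fish fish S fish fish fish ⇒ fish fish fish fish S fish fish fish fish   [S → fish S fish]
fish fish fish fish S fish fish fish fish ⇒ fish fish fish fish fish S fish fish fish fish fish   [S → fish S fish]
fish fish fish fish fish S fish fish fish fish fish ⇒ fish fish fish fish fish fish S fish fish fish fish fish fish   [S → fish S fish]
fish fish fish fish fish fish S fish fish fish fish fish fish ⇒ fish fish fish fish fish fish west west west fish fish fish fish fish fish   [S → west west west]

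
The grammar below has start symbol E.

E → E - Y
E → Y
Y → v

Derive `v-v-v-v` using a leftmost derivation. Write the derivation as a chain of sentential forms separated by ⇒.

E⇒E-Y⇒E-Y-Y⇒E-Y-Y-Y⇒Y-Y-Y-Y⇒v-Y-Y-Y⇒v-v-Y-Y⇒v-v-v-Y⇒v-v-v-v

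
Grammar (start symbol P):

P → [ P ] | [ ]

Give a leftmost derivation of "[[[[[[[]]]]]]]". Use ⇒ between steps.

P ⇒ [P]   [P → [ P ]]
[P] ⇒ [[P]]   [P → [ P ]]
[[P]] ⇒ [[[P]]]   [P → [ P ]]
[[[P]]] ⇒ [[[[P]]]]   [P → [ P ]]
[[[[P]]]] ⇒ [[[[[P]]]]]   [P → [ P ]]
[[[[[P]]]]] ⇒ [[[[[[P]]]]]]   [P → [ P ]]
[[[[[[P]]]]]] ⇒ [[[[[[[]]]]]]]   [P → [ ]]

P⇒[P]⇒[[P]]⇒[[[P]]]⇒[[[[P]]]]⇒[[[[[P]]]]]⇒[[[[[[P]]]]]]⇒[[[[[[[]]]]]]]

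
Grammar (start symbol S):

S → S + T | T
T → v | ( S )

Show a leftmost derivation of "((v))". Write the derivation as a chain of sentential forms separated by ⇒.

S ⇒ T   [S → T]
T ⇒ (S)   [T → ( S )]
(S) ⇒ (T)   [S → T]
(T) ⇒ ((S))   [T → ( S )]
((S)) ⇒ ((T))   [S → T]
((T)) ⇒ ((v))   [T → v]

S ⇒ T ⇒ (S) ⇒ (T) ⇒ ((S)) ⇒ ((T)) ⇒ ((v))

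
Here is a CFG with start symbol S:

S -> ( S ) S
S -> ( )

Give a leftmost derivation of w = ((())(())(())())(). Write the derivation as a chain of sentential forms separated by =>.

S => (S)S   [S -> ( S ) S]
(S)S => ((S)S)S   [S -> ( S ) S]
((S)S)S => ((())S)S   [S -> ( )]
((())S)S => ((())(S)S)S   [S -> ( S ) S]
((())(S)S)S => ((())(())S)S   [S -> ( )]
((())(())S)S => ((())(())(S)S)S   [S -> ( S ) S]
((())(())(S)S)S => ((())(())(())S)S   [S -> ( )]
((())(())(())S)S => ((())(())(())())S   [S -> ( )]
((())(())(())())S => ((())(())(())())()   [S -> ( )]

S => (S)S => ((S)S)S => ((())S)S => ((())(S)S)S => ((())(())S)S => ((())(())(S)S)S => ((())(())(())S)S => ((())(())(())())S => ((())(())(())())()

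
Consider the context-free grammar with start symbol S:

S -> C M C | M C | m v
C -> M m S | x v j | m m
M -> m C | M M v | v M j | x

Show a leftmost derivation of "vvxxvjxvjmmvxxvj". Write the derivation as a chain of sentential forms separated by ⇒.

S ⇒ CMC   [S -> C M C]
CMC ⇒ MmSMC   [C -> M m S]
MmSMC ⇒ vMjmSMC   [M -> v M j]
vMjmSMC ⇒ vMMvjmSMC   [M -> M M v]
vMMvjmSMC ⇒ vvMjMvjmSMC   [M -> v M j]
vvMjMvjmSMC ⇒ vvMMvjMvjmSMC   [M -> M M v]
vvMMvjMvjmSMC ⇒ vvxMvjMvjmSMC   [M -> x]
vvxMvjMvjmSMC ⇒ vvxxvjMvjmSMC   [M -> x]
vvxxvjMvjmSMC ⇒ vvxxvjxvjmSMC   [M -> x]
vvxxvjxvjmSMC ⇒ vvxxvjxvjmmvMC   [S -> m v]
vvxxvjxvjmmvMC ⇒ vvxxvjxvjmmvxC   [M -> x]
vvxxvjxvjmmvxC ⇒ vvxxvjxvjmmvxxvj   [C -> x v j]

S⇒CMC⇒MmSMC⇒vMjmSMC⇒vMMvjmSMC⇒vvMjMvjmSMC⇒vvMMvjMvjmSMC⇒vvxMvjMvjmSMC⇒vvxxvjMvjmSMC⇒vvxxvjxvjmSMC⇒vvxxvjxvjmmvMC⇒vvxxvjxvjmmvxC⇒vvxxvjxvjmmvxxvj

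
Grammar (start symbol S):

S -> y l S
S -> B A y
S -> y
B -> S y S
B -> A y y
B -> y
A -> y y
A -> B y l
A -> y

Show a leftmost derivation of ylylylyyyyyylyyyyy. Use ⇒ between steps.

S ⇒ ylS ⇒ ylylS ⇒ ylylylS ⇒ ylylylBAy ⇒ ylylylAyyAy ⇒ ylylylBylyyAy ⇒ ylylylSySylyyAy ⇒ ylylylBAyySylyyAy ⇒ ylylylyAyySylyyAy ⇒ ylylylyyyySylyyAy ⇒ ylylylyyyyyylyyAy ⇒ ylylylyyyyyylyyyyy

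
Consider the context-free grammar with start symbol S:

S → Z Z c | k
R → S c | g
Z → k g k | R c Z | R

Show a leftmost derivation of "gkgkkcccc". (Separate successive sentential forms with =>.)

S=>ZZc=>RZc=>gZc=>gRc=>gScc=>gZZccc=>gkgkZccc=>gkgkRccc=>gkgkScccc=>gkgkkcccc

S => ZZc   [S → Z Z c]
ZZc => RZc   [Z → R]
RZc => gZc   [R → g]
gZc => gRc   [Z → R]
gRc => gScc   [R → S c]
gScc => gZZccc   [S → Z Z c]
gZZccc => gkgkZccc   [Z → k g k]
gkgkZccc => gkgkRccc   [Z → R]
gkgkRccc => gkgkScccc   [R → S c]
gkgkScccc => gkgkkcccc   [S → k]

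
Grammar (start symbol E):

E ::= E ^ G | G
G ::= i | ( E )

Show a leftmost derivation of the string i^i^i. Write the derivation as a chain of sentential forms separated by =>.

E => E^G => E^G^G => G^G^G => i^G^G => i^i^G => i^i^i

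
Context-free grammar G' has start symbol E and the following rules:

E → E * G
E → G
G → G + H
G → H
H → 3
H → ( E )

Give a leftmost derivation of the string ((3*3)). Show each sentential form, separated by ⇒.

E ⇒ G   [E → G]
G ⇒ H   [G → H]
H ⇒ (E)   [H → ( E )]
(E) ⇒ (G)   [E → G]
(G) ⇒ (H)   [G → H]
(H) ⇒ ((E))   [H → ( E )]
((E)) ⇒ ((E*G))   [E → E * G]
((E*G)) ⇒ ((G*G))   [E → G]
((G*G)) ⇒ ((H*G))   [G → H]
((H*G)) ⇒ ((3*G))   [H → 3]
((3*G)) ⇒ ((3*H))   [G → H]
((3*H)) ⇒ ((3*3))   [H → 3]

E⇒G⇒H⇒(E)⇒(G)⇒(H)⇒((E))⇒((E*G))⇒((G*G))⇒((H*G))⇒((3*G))⇒((3*H))⇒((3*3))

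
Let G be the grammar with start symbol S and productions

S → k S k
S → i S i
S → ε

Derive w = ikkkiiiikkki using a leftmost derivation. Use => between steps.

S => iSi => ikSki => ikkSkki => ikkkSkkki => ikkkiSikkki => ikkkiiSiikkki => ikkkiiiikkki

S => iSi   [S → i S i]
iSi => ikSki   [S → k S k]
ikSki => ikkSkki   [S → k S k]
ikkSkki => ikkkSkkki   [S → k S k]
ikkkSkkki => ikkkiSikkki   [S → i S i]
ikkkiSikkki => ikkkiiSiikkki   [S → i S i]
ikkkiiSiikkki => ikkkiiiikkki   [S → ε]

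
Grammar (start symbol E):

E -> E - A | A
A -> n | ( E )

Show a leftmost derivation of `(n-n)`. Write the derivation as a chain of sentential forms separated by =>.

E=>A=>(E)=>(E-A)=>(A-A)=>(n-A)=>(n-n)

E => A   [E -> A]
A => (E)   [A -> ( E )]
(E) => (E-A)   [E -> E - A]
(E-A) => (A-A)   [E -> A]
(A-A) => (n-A)   [A -> n]
(n-A) => (n-n)   [A -> n]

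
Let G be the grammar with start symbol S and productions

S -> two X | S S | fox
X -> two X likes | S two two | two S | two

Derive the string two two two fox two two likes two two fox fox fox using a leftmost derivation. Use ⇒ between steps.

S ⇒ S S   [S -> S S]
S S ⇒ S S S   [S -> S S]
S S S ⇒ S S S S   [S -> S S]
S S S S ⇒ two X S S S   [S -> two X]
two X S S S ⇒ two S two two S S S   [X -> S two two]
two S two two S S S ⇒ two two X two two S S S   [S -> two X]
two two X two two S S S ⇒ two two two X likes two two S S S   [X -> two X likes]
two two two X likes two two S S S ⇒ two two two S two two likes two two S S S   [X -> S two two]
two two two S two two likes two two S S S ⇒ two two two fox two two likes two two S S S   [S -> fox]
two two two fox two two likes two two S S S ⇒ two two two fox two two likes two two fox S S   [S -> fox]
two two two fox two two likes two two fox S S ⇒ two two two fox two two likes two two fox fox S   [S -> fox]
two two two fox two two likes two two fox fox S ⇒ two two two fox two two likes two two fox fox fox   [S -> fox]

S ⇒ S S ⇒ S S S ⇒ S S S S ⇒ two X S S S ⇒ two S two two S S S ⇒ two two X two two S S S ⇒ two two two X likes two two S S S ⇒ two two two S two two likes two two S S S ⇒ two two two fox two two likes two two S S S ⇒ two two two fox two two likes two two fox S S ⇒ two two two fox two two likes two two fox fox S ⇒ two two two fox two two likes two two fox fox fox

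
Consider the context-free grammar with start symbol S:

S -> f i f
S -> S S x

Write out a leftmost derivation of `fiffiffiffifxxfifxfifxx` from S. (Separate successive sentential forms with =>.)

S=>SSx=>fifSx=>fifSSxx=>fifSSxSxx=>fifSSxSxSxx=>fiffifSxSxSxx=>fiffifSSxxSxSxx=>fiffiffifSxxSxSxx=>fiffiffiffifxxSxSxx=>fiffiffiffifxxfifxSxx=>fiffiffiffifxxfifxfifxx

S => SSx   [S -> S S x]
SSx => fifSx   [S -> f i f]
fifSx => fifSSxx   [S -> S S x]
fifSSxx => fifSSxSxx   [S -> S S x]
fifSSxSxx => fifSSxSxSxx   [S -> S S x]
fifSSxSxSxx => fiffifSxSxSxx   [S -> f i f]
fiffifSxSxSxx => fiffifSSxxSxSxx   [S -> S S x]
fiffifSSxxSxSxx => fiffiffifSxxSxSxx   [S -> f i f]
fiffiffifSxxSxSxx => fiffiffiffifxxSxSxx   [S -> f i f]
fiffiffiffifxxSxSxx => fiffiffiffifxxfifxSxx   [S -> f i f]
fiffiffiffifxxfifxSxx => fiffiffiffifxxfifxfifxx   [S -> f i f]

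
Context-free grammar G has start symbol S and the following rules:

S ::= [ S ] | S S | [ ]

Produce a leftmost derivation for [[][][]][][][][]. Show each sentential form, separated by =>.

S => SS   [S ::= S S]
SS => SSS   [S ::= S S]
SSS => SSSS   [S ::= S S]
SSSS => SSSSS   [S ::= S S]
SSSSS => [S]SSSS   [S ::= [ S ]]
[S]SSSS => [SS]SSSS   [S ::= S S]
[SS]SSSS => [SSS]SSSS   [S ::= S S]
[SSS]SSSS => [[]SS]SSSS   [S ::= [ ]]
[[]SS]SSSS => [[][]S]SSSS   [S ::= [ ]]
[[][]S]SSSS => [[][][]]SSSS   [S ::= [ ]]
[[][][]]SSSS => [[][][]][]SSS   [S ::= [ ]]
[[][][]][]SSS => [[][][]][][]SS   [S ::= [ ]]
[[][][]][][]SS => [[][][]][][][]S   [S ::= [ ]]
[[][][]][][][]S => [[][][]][][][][]   [S ::= [ ]]

S => SS => SSS => SSSS => SSSSS => [S]SSSS => [SS]SSSS => [SSS]SSSS => [[]SS]SSSS => [[][]S]SSSS => [[][][]]SSSS => [[][][]][]SSS => [[][][]][][]SS => [[][][]][][][]S => [[][][]][][][][]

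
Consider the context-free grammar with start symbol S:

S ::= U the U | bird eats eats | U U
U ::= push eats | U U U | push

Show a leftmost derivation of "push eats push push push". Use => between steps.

S => U U => U U U U => push eats U U U => push eats push U U => push eats push push U => push eats push push push

S => U U   [S ::= U U]
U U => U U U U   [U ::= U U U]
U U U U => push eats U U U   [U ::= push eats]
push eats U U U => push eats push U U   [U ::= push]
push eats push U U => push eats push push U   [U ::= push]
push eats push push U => push eats push push push   [U ::= push]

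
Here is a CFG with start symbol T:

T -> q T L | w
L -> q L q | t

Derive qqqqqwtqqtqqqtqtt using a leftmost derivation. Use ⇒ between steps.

T ⇒ qTL   [T -> q T L]
qTL ⇒ qqTLL   [T -> q T L]
qqTLL ⇒ qqqTLLL   [T -> q T L]
qqqTLLL ⇒ qqqqTLLLL   [T -> q T L]
qqqqTLLLL ⇒ qqqqqTLLLLL   [T -> q T L]
qqqqqTLLLLL ⇒ qqqqqwLLLLL   [T -> w]
qqqqqwLLLLL ⇒ qqqqqwtLLLL   [L -> t]
qqqqqwtLLLL ⇒ qqqqqwtqLqLLL   [L -> q L q]
qqqqqwtqLqLLL ⇒ qqqqqwtqqLqqLLL   [L -> q L q]
qqqqqwtqqLqqLLL ⇒ qqqqqwtqqtqqLLL   [L -> t]
qqqqqwtqqtqqLLL ⇒ qqqqqwtqqtqqqLqLL   [L -> q L q]
qqqqqwtqqtqqqLqLL ⇒ qqqqqwtqqtqqqtqLL   [L -> t]
qqqqqwtqqtqqqtqLL ⇒ qqqqqwtqqtqqqtqtL   [L -> t]
qqqqqwtqqtqqqtqtL ⇒ qqqqqwtqqtqqqtqtt   [L -> t]

T ⇒ qTL ⇒ qqTLL ⇒ qqqTLLL ⇒ qqqqTLLLL ⇒ qqqqqTLLLLL ⇒ qqqqqwLLLLL ⇒ qqqqqwtLLLL ⇒ qqqqqwtqLqLLL ⇒ qqqqqwtqqLqqLLL ⇒ qqqqqwtqqtqqLLL ⇒ qqqqqwtqqtqqqLqLL ⇒ qqqqqwtqqtqqqtqLL ⇒ qqqqqwtqqtqqqtqtL ⇒ qqqqqwtqqtqqqtqtt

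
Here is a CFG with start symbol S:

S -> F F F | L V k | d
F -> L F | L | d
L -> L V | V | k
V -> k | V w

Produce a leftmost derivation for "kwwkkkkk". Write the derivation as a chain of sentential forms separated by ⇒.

S ⇒ LVk ⇒ LVVk ⇒ LVVVk ⇒ LVVVVk ⇒ VVVVVk ⇒ VwVVVVk ⇒ VwwVVVVk ⇒ kwwVVVVk ⇒ kwwkVVVk ⇒ kwwkkVVk ⇒ kwwkkkVk ⇒ kwwkkkkk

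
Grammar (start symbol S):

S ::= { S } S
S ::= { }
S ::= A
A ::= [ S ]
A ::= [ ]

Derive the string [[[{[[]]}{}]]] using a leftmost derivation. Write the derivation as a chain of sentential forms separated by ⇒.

S⇒A⇒[S]⇒[A]⇒[[S]]⇒[[A]]⇒[[[S]]]⇒[[[{S}S]]]⇒[[[{A}S]]]⇒[[[{[S]}S]]]⇒[[[{[A]}S]]]⇒[[[{[[]]}S]]]⇒[[[{[[]]}{}]]]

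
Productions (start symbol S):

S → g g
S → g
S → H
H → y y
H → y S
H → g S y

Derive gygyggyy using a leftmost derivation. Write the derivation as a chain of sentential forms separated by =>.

S => H   [S → H]
H => gSy   [H → g S y]
gSy => gHy   [S → H]
gHy => gySy   [H → y S]
gySy => gyHy   [S → H]
gyHy => gygSyy   [H → g S y]
gygSyy => gygHyy   [S → H]
gygHyy => gygySyy   [H → y S]
gygySyy => gygyggyy   [S → g g]

S=>H=>gSy=>gHy=>gySy=>gyHy=>gygSyy=>gygHyy=>gygySyy=>gygyggyy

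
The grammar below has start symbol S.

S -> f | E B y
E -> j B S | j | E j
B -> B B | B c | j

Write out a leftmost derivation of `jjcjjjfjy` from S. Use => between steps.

S => EBy => jBSBy => jBBSBy => jBBBSBy => jBBBBSBy => jBcBBBSBy => jjcBBBSBy => jjcjBBSBy => jjcjjBSBy => jjcjjjSBy => jjcjjjfBy => jjcjjjfjy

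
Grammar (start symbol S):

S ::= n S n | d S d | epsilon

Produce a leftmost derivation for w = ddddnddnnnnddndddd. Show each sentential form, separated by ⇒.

S ⇒ dSd   [S ::= d S d]
dSd ⇒ ddSdd   [S ::= d S d]
ddSdd ⇒ dddSddd   [S ::= d S d]
dddSddd ⇒ ddddSdddd   [S ::= d S d]
ddddSdddd ⇒ ddddnSndddd   [S ::= n S n]
ddddnSndddd ⇒ ddddndSdndddd   [S ::= d S d]
ddddndSdndddd ⇒ ddddnddSddndddd   [S ::= d S d]
ddddnddSddndddd ⇒ ddddnddnSnddndddd   [S ::= n S n]
ddddnddnSnddndddd ⇒ ddddnddnnSnnddndddd   [S ::= n S n]
ddddnddnnSnnddndddd ⇒ ddddnddnnnnddndddd   [S ::= epsilon]

S ⇒ dSd ⇒ ddSdd ⇒ dddSddd ⇒ ddddSdddd ⇒ ddddnSndddd ⇒ ddddndSdndddd ⇒ ddddnddSddndddd ⇒ ddddnddnSnddndddd ⇒ ddddnddnnSnnddndddd ⇒ ddddnddnnnnddndddd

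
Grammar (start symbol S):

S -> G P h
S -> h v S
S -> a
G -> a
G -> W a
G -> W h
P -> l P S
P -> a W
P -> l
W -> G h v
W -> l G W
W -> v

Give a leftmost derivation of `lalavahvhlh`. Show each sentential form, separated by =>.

S => GPh   [S -> G P h]
GPh => WhPh   [G -> W h]
WhPh => GhvhPh   [W -> G h v]
GhvhPh => WahvhPh   [G -> W a]
WahvhPh => lGWahvhPh   [W -> l G W]
lGWahvhPh => laWahvhPh   [G -> a]
laWahvhPh => lalGWahvhPh   [W -> l G W]
lalGWahvhPh => lalaWahvhPh   [G -> a]
lalaWahvhPh => lalavahvhPh   [W -> v]
lalavahvhPh => lalavahvhlh   [P -> l]

S=>GPh=>WhPh=>GhvhPh=>WahvhPh=>lGWahvhPh=>laWahvhPh=>lalGWahvhPh=>lalaWahvhPh=>lalavahvhPh=>lalavahvhlh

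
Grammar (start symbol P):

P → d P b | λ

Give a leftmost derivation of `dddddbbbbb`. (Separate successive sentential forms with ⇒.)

P ⇒ dPb   [P → d P b]
dPb ⇒ ddPbb   [P → d P b]
ddPbb ⇒ dddPbbb   [P → d P b]
dddPbbb ⇒ ddddPbbbb   [P → d P b]
ddddPbbbb ⇒ dddddPbbbbb   [P → d P b]
dddddPbbbbb ⇒ dddddbbbbb   [P → λ]

P ⇒ dPb ⇒ ddPbb ⇒ dddPbbb ⇒ ddddPbbbb ⇒ dddddPbbbbb ⇒ dddddbbbbb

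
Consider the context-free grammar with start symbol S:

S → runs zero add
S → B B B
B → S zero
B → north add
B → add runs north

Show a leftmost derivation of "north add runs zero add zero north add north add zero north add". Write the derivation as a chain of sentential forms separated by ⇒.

S ⇒ B B B ⇒ north add B B ⇒ north add S zero B ⇒ north add B B B zero B ⇒ north add S zero B B zero B ⇒ north add runs zero add zero B B zero B ⇒ north add runs zero add zero north add B zero B ⇒ north add runs zero add zero north add north add zero B ⇒ north add runs zero add zero north add north add zero north add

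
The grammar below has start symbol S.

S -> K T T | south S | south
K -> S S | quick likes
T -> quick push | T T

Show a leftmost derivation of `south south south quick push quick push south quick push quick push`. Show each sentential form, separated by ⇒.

S ⇒ K T T   [S -> K T T]
K T T ⇒ S S T T   [K -> S S]
S S T T ⇒ K T T S T T   [S -> K T T]
K T T S T T ⇒ S S T T S T T   [K -> S S]
S S T T S T T ⇒ south S S T T S T T   [S -> south S]
south S S T T S T T ⇒ south south S T T S T T   [S -> south]
south south S T T S T T ⇒ south south south T T S T T   [S -> south]
south south south T T S T T ⇒ south south south quick push T S T T   [T -> quick push]
south south south quick push T S T T ⇒ south south south quick push quick push S T T   [T -> quick push]
south south south quick push quick push S T T ⇒ south south south quick push quick push south T T   [S -> south]
south south south quick push quick push south T T ⇒ south south south quick push quick push south quick push T   [T -> quick push]
south south south quick push quick push south quick push T ⇒ south south south quick push quick push south quick push quick push   [T -> quick push]

S ⇒ K T T ⇒ S S T T ⇒ K T T S T T ⇒ S S T T S T T ⇒ south S S T T S T T ⇒ south south S T T S T T ⇒ south south south T T S T T ⇒ south south south quick push T S T T ⇒ south south south quick push quick push S T T ⇒ south south south quick push quick push south T T ⇒ south south south quick push quick push south quick push T ⇒ south south south quick push quick push south quick push quick push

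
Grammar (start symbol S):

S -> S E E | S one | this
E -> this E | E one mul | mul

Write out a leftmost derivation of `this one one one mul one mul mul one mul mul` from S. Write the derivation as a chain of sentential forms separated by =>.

S => S E E   [S -> S E E]
S E E => S one E E   [S -> S one]
S one E E => S E E one E E   [S -> S E E]
S E E one E E => S one E E one E E   [S -> S one]
S one E E one E E => S one one E E one E E   [S -> S one]
S one one E E one E E => S one one one E E one E E   [S -> S one]
S one one one E E one E E => this one one one E E one E E   [S -> this]
this one one one E E one E E => this one one one E one mul E one E E   [E -> E one mul]
this one one one E one mul E one E E => this one one one mul one mul E one E E   [E -> mul]
this one one one mul one mul E one E E => this one one one mul one mul mul one E E   [E -> mul]
this one one one mul one mul mul one E E => this one one one mul one mul mul one mul E   [E -> mul]
this one one one mul one mul mul one mul E => this one one one mul one mul mul one mul mul   [E -> mul]

S => S E E => S one E E => S E E one E E => S one E E one E E => S one one E E one E E => S one one one E E one E E => this one one one E E one E E => this one one one E one mul E one E E => this one one one mul one mul E one E E => this one one one mul one mul mul one E E => this one one one mul one mul mul one mul E => this one one one mul one mul mul one mul mul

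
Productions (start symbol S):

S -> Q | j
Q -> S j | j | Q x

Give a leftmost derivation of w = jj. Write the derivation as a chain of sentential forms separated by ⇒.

S⇒Q⇒Sj⇒Qj⇒jj

S ⇒ Q   [S -> Q]
Q ⇒ Sj   [Q -> S j]
Sj ⇒ Qj   [S -> Q]
Qj ⇒ jj   [Q -> j]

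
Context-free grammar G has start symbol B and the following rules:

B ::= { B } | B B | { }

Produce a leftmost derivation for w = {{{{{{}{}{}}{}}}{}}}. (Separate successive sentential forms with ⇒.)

B ⇒ {B}   [B ::= { B }]
{B} ⇒ {{B}}   [B ::= { B }]
{{B}} ⇒ {{BB}}   [B ::= B B]
{{BB}} ⇒ {{{B}B}}   [B ::= { B }]
{{{B}B}} ⇒ {{{{B}}B}}   [B ::= { B }]
{{{{B}}B}} ⇒ {{{{BB}}B}}   [B ::= B B]
{{{{BB}}B}} ⇒ {{{{{B}B}}B}}   [B ::= { B }]
{{{{{B}B}}B}} ⇒ {{{{{BB}B}}B}}   [B ::= B B]
{{{{{BB}B}}B}} ⇒ {{{{{BBB}B}}B}}   [B ::= B B]
{{{{{BBB}B}}B}} ⇒ {{{{{{}BB}B}}B}}   [B ::= { }]
{{{{{{}BB}B}}B}} ⇒ {{{{{{}{}B}B}}B}}   [B ::= { }]
{{{{{{}{}B}B}}B}} ⇒ {{{{{{}{}{}}B}}B}}   [B ::= { }]
{{{{{{}{}{}}B}}B}} ⇒ {{{{{{}{}{}}{}}}B}}   [B ::= { }]
{{{{{{}{}{}}{}}}B}} ⇒ {{{{{{}{}{}}{}}}{}}}   [B ::= { }]

B ⇒ {B} ⇒ {{B}} ⇒ {{BB}} ⇒ {{{B}B}} ⇒ {{{{B}}B}} ⇒ {{{{BB}}B}} ⇒ {{{{{B}B}}B}} ⇒ {{{{{BB}B}}B}} ⇒ {{{{{BBB}B}}B}} ⇒ {{{{{{}BB}B}}B}} ⇒ {{{{{{}{}B}B}}B}} ⇒ {{{{{{}{}{}}B}}B}} ⇒ {{{{{{}{}{}}{}}}B}} ⇒ {{{{{{}{}{}}{}}}{}}}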